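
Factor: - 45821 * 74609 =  - 3418658989 = - 45821^1 * 74609^1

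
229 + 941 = 1170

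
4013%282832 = 4013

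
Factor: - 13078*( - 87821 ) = 1148523038 = 2^1*13^1*53^1*503^1*1657^1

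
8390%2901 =2588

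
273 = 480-207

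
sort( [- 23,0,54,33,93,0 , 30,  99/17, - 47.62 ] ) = [ - 47.62,  -  23, 0,0,99/17, 30,  33 , 54 , 93] 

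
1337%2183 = 1337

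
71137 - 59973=11164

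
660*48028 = 31698480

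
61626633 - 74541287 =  - 12914654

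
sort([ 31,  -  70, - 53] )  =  [  -  70, -53,31 ]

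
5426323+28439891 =33866214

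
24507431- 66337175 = -41829744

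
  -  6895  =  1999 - 8894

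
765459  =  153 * 5003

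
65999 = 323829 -257830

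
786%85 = 21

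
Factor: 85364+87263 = 7^2* 13^1*271^1 = 172627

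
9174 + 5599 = 14773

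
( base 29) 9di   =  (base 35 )6hj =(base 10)7964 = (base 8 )17434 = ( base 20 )JI4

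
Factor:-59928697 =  - 59928697^1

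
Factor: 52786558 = 2^1*11^1*2399389^1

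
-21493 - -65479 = 43986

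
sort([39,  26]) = [26,39]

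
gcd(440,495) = 55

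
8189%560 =349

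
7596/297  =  844/33=25.58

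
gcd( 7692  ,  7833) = 3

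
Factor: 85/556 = 2^(-2 )*5^1*17^1 * 139^(-1) 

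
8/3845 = 8/3845 = 0.00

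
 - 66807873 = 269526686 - 336334559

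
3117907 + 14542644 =17660551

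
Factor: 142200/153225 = 632/681=2^3 * 3^( - 1)*79^1*227^(  -  1 ) 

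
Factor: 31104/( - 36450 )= - 64/75= - 2^6 * 3^ ( - 1)*5^( - 2)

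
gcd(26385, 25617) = 3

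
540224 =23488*23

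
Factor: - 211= - 211^1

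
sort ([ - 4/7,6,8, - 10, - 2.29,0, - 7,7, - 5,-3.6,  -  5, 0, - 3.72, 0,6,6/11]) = [ - 10,-7 , - 5, - 5,- 3.72,  -  3.6, - 2.29,-4/7,0,  0,0, 6/11 , 6, 6,7,8]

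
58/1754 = 29/877 = 0.03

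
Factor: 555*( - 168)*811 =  - 2^3*3^2*5^1*7^1*37^1*811^1 =- 75617640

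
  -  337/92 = -337/92= - 3.66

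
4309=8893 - 4584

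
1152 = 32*36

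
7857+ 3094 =10951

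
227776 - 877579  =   -649803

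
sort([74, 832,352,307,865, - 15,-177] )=[ - 177, - 15,74, 307, 352,832, 865]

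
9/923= 9/923 = 0.01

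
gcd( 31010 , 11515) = 35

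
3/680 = 3/680=0.00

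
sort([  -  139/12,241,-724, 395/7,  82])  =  [ -724, - 139/12 , 395/7,82,241] 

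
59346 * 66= 3916836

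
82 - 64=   18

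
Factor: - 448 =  - 2^6*7^1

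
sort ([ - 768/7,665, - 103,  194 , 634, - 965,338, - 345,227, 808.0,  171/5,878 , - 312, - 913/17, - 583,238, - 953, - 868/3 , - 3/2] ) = [- 965, - 953, - 583,-345, - 312, - 868/3, - 768/7, - 103, - 913/17, - 3/2, 171/5,194,227 , 238, 338,  634,  665,808.0 , 878 ]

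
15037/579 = 25 + 562/579 = 25.97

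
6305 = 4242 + 2063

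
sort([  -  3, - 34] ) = [ - 34, - 3]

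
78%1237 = 78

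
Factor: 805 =5^1*7^1*23^1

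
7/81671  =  7/81671 = 0.00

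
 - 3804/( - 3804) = 1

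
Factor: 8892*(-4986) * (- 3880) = 172021786560 = 2^6 * 3^4 * 5^1*13^1*19^1*97^1 * 277^1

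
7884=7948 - 64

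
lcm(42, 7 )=42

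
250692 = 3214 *78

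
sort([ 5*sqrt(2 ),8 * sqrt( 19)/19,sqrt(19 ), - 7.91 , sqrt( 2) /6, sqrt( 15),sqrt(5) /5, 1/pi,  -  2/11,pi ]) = [ - 7.91, - 2/11, sqrt(2) /6 , 1/pi,sqrt(5)/5,  8*sqrt(19) /19,pi, sqrt( 15),sqrt( 19), 5 * sqrt(2)] 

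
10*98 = 980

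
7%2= 1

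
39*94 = 3666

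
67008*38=2546304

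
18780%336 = 300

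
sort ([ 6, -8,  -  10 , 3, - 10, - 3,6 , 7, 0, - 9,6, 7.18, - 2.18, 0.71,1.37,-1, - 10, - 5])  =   [  -  10, - 10, - 10,  -  9 , - 8 , - 5, - 3, - 2.18, - 1, 0 , 0.71, 1.37, 3, 6, 6,6,7,  7.18]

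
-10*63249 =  - 632490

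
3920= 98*40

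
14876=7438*2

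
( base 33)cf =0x19B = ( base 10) 411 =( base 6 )1523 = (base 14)215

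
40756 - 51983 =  - 11227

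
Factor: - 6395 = -5^1*1279^1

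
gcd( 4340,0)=4340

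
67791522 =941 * 72042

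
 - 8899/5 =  - 8899/5 =-1779.80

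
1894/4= 473 + 1/2=473.50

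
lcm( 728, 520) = 3640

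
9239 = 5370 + 3869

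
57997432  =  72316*802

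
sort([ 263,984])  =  [ 263,984 ]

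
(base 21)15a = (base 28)JO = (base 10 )556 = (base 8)1054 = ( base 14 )2ba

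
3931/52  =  3931/52=75.60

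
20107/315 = 63+262/315 = 63.83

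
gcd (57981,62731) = 1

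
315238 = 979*322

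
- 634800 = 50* ( - 12696) 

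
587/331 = 587/331 = 1.77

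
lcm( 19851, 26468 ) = 79404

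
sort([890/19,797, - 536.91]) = [ - 536.91, 890/19,797]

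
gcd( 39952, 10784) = 16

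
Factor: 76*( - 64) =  - 4864 = - 2^8*19^1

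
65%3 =2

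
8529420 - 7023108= 1506312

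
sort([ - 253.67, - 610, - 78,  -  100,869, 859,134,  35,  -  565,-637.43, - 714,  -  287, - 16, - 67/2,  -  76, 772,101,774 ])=[  -  714, - 637.43, - 610,  -  565,-287,-253.67, - 100, - 78,- 76,  -  67/2, - 16, 35, 101,134, 772,774,859, 869 ] 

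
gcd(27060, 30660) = 60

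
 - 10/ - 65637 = 10/65637 =0.00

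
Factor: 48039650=2^1*5^2*960793^1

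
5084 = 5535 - 451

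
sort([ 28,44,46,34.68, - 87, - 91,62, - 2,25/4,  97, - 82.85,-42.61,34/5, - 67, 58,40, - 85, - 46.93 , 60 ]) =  [ - 91,-87, - 85,-82.85,  -  67, - 46.93,  -  42.61  ,-2, 25/4,34/5, 28,34.68,  40,44 , 46,  58,60,62,97 ]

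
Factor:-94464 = - 2^8*3^2*41^1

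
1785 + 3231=5016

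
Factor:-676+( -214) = -890 = -2^1 * 5^1 * 89^1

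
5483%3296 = 2187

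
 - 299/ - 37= 8 + 3/37 = 8.08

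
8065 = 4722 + 3343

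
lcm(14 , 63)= 126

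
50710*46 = 2332660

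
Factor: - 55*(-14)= 770 = 2^1*5^1*7^1*11^1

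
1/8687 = 1/8687 = 0.00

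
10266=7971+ 2295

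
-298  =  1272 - 1570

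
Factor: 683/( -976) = -2^( - 4) *61^(- 1)*683^1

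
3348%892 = 672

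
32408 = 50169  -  17761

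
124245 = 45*2761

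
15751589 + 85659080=101410669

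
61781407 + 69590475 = 131371882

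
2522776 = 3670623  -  1147847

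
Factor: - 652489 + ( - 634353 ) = - 1286842 = - 2^1 *643421^1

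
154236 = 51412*3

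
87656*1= 87656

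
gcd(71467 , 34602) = 73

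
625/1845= 125/369 = 0.34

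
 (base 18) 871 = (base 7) 10633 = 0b101010011111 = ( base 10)2719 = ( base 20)6FJ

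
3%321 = 3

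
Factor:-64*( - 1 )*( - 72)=-2^9 *3^2 =- 4608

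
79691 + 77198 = 156889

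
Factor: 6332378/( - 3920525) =-2^1*5^( - 2)*7^( - 1)*13^1*43^( - 1)* 521^( - 1)*243553^1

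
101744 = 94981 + 6763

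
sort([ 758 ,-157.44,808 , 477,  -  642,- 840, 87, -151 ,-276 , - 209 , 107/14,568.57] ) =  [ -840 , - 642, - 276, - 209, - 157.44, - 151 , 107/14,87,477,568.57,758,808]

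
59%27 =5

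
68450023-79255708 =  - 10805685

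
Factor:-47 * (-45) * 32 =67680=   2^5*3^2*5^1*47^1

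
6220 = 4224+1996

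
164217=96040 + 68177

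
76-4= 72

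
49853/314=49853/314 =158.77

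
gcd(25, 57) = 1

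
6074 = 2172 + 3902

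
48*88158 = 4231584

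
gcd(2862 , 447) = 3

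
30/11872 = 15/5936 = 0.00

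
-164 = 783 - 947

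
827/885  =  827/885  =  0.93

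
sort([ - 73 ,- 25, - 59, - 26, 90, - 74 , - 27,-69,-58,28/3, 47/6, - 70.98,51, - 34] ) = [  -  74, - 73, - 70.98, - 69, - 59, - 58, - 34 , - 27, - 26, - 25,47/6,28/3, 51,90 ] 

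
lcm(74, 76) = 2812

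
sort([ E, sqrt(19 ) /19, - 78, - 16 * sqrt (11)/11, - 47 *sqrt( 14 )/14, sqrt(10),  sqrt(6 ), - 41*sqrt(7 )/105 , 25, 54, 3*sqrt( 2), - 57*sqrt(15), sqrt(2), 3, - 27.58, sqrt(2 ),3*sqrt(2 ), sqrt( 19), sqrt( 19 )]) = [ - 57*sqrt( 15), - 78, - 27.58, - 47 * sqrt(14)/14, - 16*sqrt(11 ) /11, - 41*sqrt(7)/105, sqrt( 19) /19, sqrt(2 ), sqrt(2), sqrt(6 ), E,3,sqrt(10 ),3*sqrt ( 2), 3*sqrt(2), sqrt (19), sqrt(19), 25, 54]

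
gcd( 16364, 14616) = 4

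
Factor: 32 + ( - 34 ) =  - 2 = -2^1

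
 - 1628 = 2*(  -  814 ) 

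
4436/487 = 9 + 53/487 = 9.11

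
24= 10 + 14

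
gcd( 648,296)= 8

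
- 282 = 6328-6610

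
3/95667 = 1/31889 = 0.00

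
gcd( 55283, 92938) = 1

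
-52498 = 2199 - 54697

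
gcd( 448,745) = 1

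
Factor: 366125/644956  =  2^( - 2)*5^3*13^(  -  1)*29^1*79^( - 1)*101^1*157^ ( - 1 ) 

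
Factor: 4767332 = 2^2*1191833^1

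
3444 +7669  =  11113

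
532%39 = 25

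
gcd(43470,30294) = 54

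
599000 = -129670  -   - 728670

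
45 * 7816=351720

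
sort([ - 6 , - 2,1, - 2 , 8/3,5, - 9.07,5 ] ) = [-9.07, - 6, - 2, - 2,1,8/3,5, 5 ]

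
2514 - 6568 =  - 4054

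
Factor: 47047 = 7^1*11^1*13^1*47^1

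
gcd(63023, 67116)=1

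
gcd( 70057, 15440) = 1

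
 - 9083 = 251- 9334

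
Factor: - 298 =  - 2^1 * 149^1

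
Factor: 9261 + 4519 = 13780=2^2*5^1*13^1*53^1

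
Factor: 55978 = 2^1 * 13^1 *2153^1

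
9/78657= 3/26219 = 0.00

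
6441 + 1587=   8028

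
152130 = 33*4610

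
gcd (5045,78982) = 1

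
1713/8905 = 1713/8905 = 0.19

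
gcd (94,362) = 2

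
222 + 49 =271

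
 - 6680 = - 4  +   - 6676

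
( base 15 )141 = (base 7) 556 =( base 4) 10132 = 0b100011110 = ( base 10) 286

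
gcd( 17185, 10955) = 35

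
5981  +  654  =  6635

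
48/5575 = 48/5575=0.01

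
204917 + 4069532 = 4274449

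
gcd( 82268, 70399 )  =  1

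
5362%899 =867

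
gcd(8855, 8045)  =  5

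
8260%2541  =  637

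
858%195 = 78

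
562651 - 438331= 124320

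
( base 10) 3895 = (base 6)30011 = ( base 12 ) 2307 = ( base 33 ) 3J1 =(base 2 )111100110111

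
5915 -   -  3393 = 9308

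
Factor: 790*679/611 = 2^1 * 5^1*7^1*13^( - 1)*47^ ( - 1)*79^1*97^1 = 536410/611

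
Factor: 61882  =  2^1*30941^1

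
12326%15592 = 12326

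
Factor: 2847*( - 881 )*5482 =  - 13749990774 = - 2^1*3^1 *13^1*73^1*881^1*2741^1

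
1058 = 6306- 5248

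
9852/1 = 9852 = 9852.00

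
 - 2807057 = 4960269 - 7767326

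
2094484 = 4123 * 508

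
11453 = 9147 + 2306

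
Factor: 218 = 2^1*109^1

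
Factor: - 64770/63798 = -5^1 * 7^( - 3 )*17^1*31^( - 1)*127^1 = -10795/10633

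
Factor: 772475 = 5^2*11^1* 53^2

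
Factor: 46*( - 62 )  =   - 2852 = - 2^2  *23^1*31^1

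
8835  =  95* 93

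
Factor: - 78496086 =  - 2^1*3^1*97^1*134873^1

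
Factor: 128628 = 2^2*3^4 * 397^1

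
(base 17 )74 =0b1111011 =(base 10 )123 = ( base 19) 69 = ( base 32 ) 3r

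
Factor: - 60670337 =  -7^1 * 13^1 * 666707^1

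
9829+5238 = 15067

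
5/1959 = 5/1959= 0.00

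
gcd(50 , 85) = 5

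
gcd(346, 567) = 1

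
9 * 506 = 4554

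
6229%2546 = 1137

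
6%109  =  6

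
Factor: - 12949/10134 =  - 23/18 =- 2^(-1)*3^(  -  2)*23^1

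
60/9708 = 5/809   =  0.01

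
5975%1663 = 986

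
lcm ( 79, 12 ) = 948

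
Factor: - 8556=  - 2^2*3^1*23^1*31^1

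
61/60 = 61/60= 1.02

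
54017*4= 216068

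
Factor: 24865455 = 3^1*5^1*1657697^1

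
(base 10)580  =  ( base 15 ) 28a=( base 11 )488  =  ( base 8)1104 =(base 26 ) m8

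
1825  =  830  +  995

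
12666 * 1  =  12666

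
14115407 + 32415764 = 46531171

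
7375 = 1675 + 5700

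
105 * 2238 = 234990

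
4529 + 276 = 4805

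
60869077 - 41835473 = 19033604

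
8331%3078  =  2175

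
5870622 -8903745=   -  3033123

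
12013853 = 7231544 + 4782309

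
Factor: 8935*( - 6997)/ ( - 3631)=5^1*1787^1*3631^( - 1 )*6997^1 = 62518195/3631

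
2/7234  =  1/3617 = 0.00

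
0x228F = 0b10001010001111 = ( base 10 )8847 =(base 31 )96c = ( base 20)1227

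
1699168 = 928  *1831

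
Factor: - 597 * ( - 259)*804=2^2*3^2*7^1*37^1 * 67^1*199^1  =  124316892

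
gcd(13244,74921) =77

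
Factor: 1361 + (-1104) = 257^1 = 257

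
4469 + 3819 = 8288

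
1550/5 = 310 = 310.00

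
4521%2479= 2042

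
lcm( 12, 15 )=60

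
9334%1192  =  990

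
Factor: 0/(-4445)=0^1=0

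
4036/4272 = 1009/1068   =  0.94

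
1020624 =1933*528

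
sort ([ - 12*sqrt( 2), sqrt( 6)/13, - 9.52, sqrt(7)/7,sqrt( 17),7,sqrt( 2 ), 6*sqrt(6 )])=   [ - 12*sqrt(2 ), - 9.52,sqrt(6 ) /13,  sqrt(7)/7,sqrt (2 ), sqrt(17 ),7,6 * sqrt( 6) ] 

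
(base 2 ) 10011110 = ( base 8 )236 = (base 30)58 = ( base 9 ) 185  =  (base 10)158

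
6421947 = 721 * 8907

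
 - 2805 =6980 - 9785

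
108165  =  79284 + 28881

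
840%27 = 3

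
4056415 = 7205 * 563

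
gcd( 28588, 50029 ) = 7147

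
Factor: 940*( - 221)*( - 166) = 2^3* 5^1*13^1*17^1*47^1*83^1 =34484840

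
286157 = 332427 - 46270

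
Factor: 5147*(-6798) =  - 2^1*3^1 * 11^1 *103^1*5147^1=- 34989306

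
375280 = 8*46910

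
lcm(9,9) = 9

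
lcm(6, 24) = 24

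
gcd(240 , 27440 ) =80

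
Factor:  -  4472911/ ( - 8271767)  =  7^( - 1 )*1181681^( - 1)*4472911^1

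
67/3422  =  67/3422= 0.02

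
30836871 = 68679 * 449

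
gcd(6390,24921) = 639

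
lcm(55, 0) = 0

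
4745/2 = 4745/2= 2372.50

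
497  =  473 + 24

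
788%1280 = 788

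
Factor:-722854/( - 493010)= 5^( - 1)*7^ ( - 1 )  *  11^2*29^1*103^1*7043^( - 1 )  =  361427/246505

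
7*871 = 6097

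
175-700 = -525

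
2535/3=845  =  845.00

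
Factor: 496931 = 47^1*97^1*109^1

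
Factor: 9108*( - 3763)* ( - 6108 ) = 2^4*3^3*11^1 * 23^1*53^1*71^1*509^1= 209341951632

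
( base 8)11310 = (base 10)4808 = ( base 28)63k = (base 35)3WD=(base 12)2948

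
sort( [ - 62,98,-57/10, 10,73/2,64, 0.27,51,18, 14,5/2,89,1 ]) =[ - 62, - 57/10,0.27, 1, 5/2 , 10, 14, 18,73/2,  51 , 64,89,98 ] 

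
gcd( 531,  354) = 177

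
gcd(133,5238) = 1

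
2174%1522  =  652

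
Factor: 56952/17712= 791/246 = 2^( - 1)*3^( - 1 )*7^1*41^( - 1)*113^1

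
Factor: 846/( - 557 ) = - 2^1 * 3^2*47^1 * 557^( - 1)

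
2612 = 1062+1550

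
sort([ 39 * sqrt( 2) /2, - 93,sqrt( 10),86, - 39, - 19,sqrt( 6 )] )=[ - 93, - 39, - 19,sqrt(6),sqrt( 10),39*sqrt( 2 ) /2,86]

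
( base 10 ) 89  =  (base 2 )1011001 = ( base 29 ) 32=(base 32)2P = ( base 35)2j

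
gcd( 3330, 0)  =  3330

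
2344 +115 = 2459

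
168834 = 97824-  -  71010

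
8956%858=376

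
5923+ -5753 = 170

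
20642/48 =10321/24 = 430.04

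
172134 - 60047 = 112087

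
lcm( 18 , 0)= 0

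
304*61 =18544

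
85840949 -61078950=24761999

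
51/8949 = 17/2983 = 0.01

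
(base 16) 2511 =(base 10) 9489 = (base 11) 7147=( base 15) 2c29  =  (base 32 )98h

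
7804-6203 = 1601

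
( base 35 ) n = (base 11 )21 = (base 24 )n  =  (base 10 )23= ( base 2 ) 10111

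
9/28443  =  3/9481 = 0.00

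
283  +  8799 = 9082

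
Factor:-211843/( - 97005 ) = 3^( - 1)*5^(-1 )*29^( - 1)*223^( -1 )*349^1 * 607^1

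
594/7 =84 + 6/7 = 84.86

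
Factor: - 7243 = -7243^1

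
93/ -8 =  - 93/8 = -11.62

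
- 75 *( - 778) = 58350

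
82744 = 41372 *2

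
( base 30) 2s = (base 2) 1011000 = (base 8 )130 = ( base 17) 53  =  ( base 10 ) 88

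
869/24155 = 869/24155=0.04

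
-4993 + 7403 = 2410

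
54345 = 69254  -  14909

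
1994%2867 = 1994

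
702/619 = 1 + 83/619 = 1.13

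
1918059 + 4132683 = 6050742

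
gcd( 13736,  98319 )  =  1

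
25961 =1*25961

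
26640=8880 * 3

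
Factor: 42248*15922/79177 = 672672656/79177=2^4 * 7^( - 1)*19^1 * 419^1*  5281^1*11311^ (-1)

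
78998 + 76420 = 155418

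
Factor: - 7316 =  - 2^2*31^1*59^1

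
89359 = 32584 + 56775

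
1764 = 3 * 588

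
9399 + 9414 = 18813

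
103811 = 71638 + 32173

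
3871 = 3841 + 30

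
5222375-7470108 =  - 2247733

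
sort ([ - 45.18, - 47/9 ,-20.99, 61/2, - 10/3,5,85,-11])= [-45.18, - 20.99, - 11,  -  47/9, - 10/3,  5,61/2,  85] 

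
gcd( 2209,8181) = 1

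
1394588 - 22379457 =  - 20984869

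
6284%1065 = 959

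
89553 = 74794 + 14759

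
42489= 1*42489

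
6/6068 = 3/3034 = 0.00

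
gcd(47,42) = 1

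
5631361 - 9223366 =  - 3592005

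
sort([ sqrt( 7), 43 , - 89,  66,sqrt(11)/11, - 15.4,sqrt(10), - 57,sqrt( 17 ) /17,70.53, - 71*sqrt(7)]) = [ - 71 * sqrt( 7 ), - 89, - 57, - 15.4, sqrt( 17 ) /17,sqrt ( 11 )/11,sqrt(7), sqrt( 10) , 43 , 66,70.53] 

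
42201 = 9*4689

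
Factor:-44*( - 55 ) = 2^2* 5^1*11^2 = 2420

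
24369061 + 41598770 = 65967831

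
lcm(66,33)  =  66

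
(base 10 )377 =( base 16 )179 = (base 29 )d0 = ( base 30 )ch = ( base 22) H3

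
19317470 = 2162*8935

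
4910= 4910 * 1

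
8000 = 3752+4248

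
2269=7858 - 5589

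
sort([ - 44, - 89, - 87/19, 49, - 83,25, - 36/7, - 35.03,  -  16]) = [ - 89, - 83  ,  -  44, - 35.03 ,  -  16, - 36/7, - 87/19,25,49]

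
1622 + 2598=4220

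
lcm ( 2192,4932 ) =19728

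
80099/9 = 80099/9 = 8899.89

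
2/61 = 2/61 = 0.03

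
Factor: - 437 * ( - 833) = 7^2*17^1*19^1 * 23^1 = 364021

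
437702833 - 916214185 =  - 478511352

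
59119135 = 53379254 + 5739881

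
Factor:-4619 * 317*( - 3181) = 31^1 *149^1*317^1 * 3181^1 = 4657693363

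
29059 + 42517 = 71576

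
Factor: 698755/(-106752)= - 2^( -8)*3^( - 1)*5^1 * 29^1*61^1*79^1*139^( - 1 )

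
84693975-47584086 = 37109889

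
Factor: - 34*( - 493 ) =2^1*17^2*29^1 = 16762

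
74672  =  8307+66365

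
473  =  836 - 363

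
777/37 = 21 = 21.00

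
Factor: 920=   2^3*5^1  *23^1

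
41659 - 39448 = 2211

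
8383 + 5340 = 13723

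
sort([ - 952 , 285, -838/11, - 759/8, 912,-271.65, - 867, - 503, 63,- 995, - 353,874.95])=[ - 995,  -  952 , - 867, - 503, - 353, - 271.65, - 759/8, - 838/11, 63, 285, 874.95,912 ] 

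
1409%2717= 1409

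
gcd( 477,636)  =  159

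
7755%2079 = 1518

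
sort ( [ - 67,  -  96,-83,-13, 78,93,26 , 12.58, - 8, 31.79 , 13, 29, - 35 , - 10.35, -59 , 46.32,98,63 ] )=[- 96, - 83  , - 67,  -  59, - 35, - 13, - 10.35, -8,12.58,13,26,29 , 31.79,46.32,63,78,93,98 ] 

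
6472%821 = 725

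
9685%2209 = 849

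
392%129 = 5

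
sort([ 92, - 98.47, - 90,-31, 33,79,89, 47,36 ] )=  [ - 98.47,-90,  -  31 , 33,  36,47,  79, 89, 92 ] 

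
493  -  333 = 160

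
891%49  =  9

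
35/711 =35/711 = 0.05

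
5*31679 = 158395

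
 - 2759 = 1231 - 3990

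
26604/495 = 2956/55=53.75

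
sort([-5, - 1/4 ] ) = [ - 5, - 1/4 ] 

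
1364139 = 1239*1101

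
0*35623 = 0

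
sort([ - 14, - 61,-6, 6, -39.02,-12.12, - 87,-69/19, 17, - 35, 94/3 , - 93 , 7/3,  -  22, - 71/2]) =[ - 93,- 87, - 61, - 39.02,  -  71/2, - 35, - 22, - 14, - 12.12, - 6, - 69/19, 7/3 , 6,17, 94/3]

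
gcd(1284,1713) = 3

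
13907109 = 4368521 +9538588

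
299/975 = 23/75= 0.31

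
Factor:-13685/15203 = -595/661 = - 5^1*7^1 * 17^1  *  661^( - 1) 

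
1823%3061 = 1823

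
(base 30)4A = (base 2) 10000010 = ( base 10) 130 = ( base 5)1010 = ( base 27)4m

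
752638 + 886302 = 1638940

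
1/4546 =1/4546= 0.00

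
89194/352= 44597/176  =  253.39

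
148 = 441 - 293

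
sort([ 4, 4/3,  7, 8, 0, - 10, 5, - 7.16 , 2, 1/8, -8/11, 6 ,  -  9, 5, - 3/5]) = [ - 10, - 9, - 7.16, - 8/11,  -  3/5,0, 1/8, 4/3, 2,4 , 5 , 5, 6, 7, 8 ]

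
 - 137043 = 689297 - 826340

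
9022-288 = 8734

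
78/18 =4 + 1/3 = 4.33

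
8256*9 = 74304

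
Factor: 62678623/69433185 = 3^(-1)*5^( - 1)*7^1*17^( - 1 )*272287^ ( - 1 )*8954089^1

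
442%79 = 47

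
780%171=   96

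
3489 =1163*3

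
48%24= 0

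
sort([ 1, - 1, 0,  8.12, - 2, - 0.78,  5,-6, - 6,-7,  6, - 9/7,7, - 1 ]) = [ - 7, - 6, - 6, - 2, - 9/7,-1, -1, - 0.78,0, 1, 5, 6,7, 8.12 ] 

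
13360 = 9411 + 3949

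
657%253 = 151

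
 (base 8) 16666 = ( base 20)J06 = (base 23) e8g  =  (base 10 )7606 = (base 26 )b6e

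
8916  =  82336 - 73420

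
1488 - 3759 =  - 2271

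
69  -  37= 32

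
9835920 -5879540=3956380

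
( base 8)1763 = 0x3f3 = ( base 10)1011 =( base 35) SV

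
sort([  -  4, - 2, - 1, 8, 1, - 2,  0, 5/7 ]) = [ - 4 ,-2, - 2, - 1,0,5/7, 1,  8 ] 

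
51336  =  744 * 69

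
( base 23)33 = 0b1001000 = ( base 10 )72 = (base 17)44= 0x48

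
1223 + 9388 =10611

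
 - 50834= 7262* ( - 7) 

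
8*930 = 7440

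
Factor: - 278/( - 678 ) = 3^( -1 )*113^(-1) *139^1 = 139/339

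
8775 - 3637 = 5138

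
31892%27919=3973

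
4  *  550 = 2200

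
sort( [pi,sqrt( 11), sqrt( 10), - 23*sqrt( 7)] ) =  [ - 23 *sqrt (7)  ,  pi,sqrt(10 ), sqrt ( 11 ) ]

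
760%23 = 1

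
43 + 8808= 8851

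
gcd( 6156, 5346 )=162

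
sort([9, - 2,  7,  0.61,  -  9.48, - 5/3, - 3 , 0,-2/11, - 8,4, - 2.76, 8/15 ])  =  [-9.48,-8, - 3, - 2.76, - 2,-5/3, - 2/11,0, 8/15,0.61,4,7,9] 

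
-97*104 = -10088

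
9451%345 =136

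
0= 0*1745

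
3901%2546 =1355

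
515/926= 515/926= 0.56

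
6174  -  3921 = 2253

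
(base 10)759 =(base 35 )LO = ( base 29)q5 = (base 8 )1367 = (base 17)2AB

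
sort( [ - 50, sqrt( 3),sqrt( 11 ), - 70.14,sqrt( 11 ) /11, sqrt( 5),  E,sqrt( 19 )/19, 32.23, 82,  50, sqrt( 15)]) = [-70.14, - 50,sqrt( 19) /19  ,  sqrt ( 11)/11,sqrt ( 3), sqrt(5 ) , E,sqrt( 11), sqrt( 15),32.23, 50, 82]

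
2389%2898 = 2389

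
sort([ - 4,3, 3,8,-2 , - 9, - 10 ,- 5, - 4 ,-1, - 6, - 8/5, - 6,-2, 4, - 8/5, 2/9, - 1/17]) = [-10,  -  9,-6, - 6, - 5, - 4, - 4, - 2, - 2 ,  -  8/5, - 8/5, - 1, - 1/17, 2/9,3, 3,4, 8]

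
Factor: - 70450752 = -2^6*3^1*131^1*2801^1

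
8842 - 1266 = 7576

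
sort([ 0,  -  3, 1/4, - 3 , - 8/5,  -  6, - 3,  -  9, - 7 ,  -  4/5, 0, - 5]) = [ - 9, - 7,  -  6, - 5,  -  3,-3, - 3,  -  8/5, - 4/5, 0, 0, 1/4]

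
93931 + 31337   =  125268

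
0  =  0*2445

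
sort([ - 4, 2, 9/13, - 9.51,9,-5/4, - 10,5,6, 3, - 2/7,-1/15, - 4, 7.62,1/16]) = [ - 10, - 9.51,-4, - 4, - 5/4 , - 2/7, - 1/15,1/16,9/13, 2,3,5 , 6,  7.62,9 ]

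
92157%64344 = 27813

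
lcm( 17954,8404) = 394988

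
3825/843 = 1275/281 =4.54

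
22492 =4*5623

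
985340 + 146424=1131764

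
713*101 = 72013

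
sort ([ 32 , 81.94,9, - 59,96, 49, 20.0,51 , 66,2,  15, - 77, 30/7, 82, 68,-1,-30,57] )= [ - 77, - 59, - 30,- 1 , 2 , 30/7  ,  9,15, 20.0, 32, 49, 51,57, 66, 68, 81.94, 82,96 ]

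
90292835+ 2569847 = 92862682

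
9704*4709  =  45696136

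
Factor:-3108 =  - 2^2*3^1*7^1*37^1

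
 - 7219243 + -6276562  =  - 13495805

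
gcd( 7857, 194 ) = 97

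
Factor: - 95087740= - 2^2 * 5^1 * 11^1*67^1 * 6451^1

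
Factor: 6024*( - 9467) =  - 57029208 = - 2^3*3^1*251^1 * 9467^1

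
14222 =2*7111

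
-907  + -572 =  - 1479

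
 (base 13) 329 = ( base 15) 262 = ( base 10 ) 542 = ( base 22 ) 12E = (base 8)1036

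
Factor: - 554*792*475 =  - 2^4 * 3^2*5^2  *11^1* 19^1 * 277^1 = -208414800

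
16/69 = 16/69 = 0.23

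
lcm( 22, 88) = 88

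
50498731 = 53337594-2838863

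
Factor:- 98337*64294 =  - 6322479078 =- 2^1*3^1*17^1 * 31^1 *61^1*32779^1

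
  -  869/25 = - 35 + 6/25 = - 34.76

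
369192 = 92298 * 4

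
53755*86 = 4622930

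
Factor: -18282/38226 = -11^1*23^( - 1) = -  11/23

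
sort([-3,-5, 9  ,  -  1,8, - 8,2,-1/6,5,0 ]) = [  -  8, - 5,  -  3 ,  -  1, - 1/6,0 , 2, 5, 8,9] 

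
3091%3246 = 3091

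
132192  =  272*486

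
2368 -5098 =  -2730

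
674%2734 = 674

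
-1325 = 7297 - 8622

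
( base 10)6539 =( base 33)605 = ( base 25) abe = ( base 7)25031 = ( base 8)14613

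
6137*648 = 3976776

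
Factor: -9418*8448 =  - 2^9 * 3^1*11^1*17^1*277^1 = -  79563264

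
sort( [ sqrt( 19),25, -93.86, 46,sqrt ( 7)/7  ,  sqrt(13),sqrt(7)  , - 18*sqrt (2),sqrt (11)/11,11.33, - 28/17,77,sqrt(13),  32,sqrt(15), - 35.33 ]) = [ - 93.86, - 35.33, - 18*sqrt(2), - 28/17, sqrt( 11) /11, sqrt( 7 ) /7, sqrt( 7 ),sqrt ( 13), sqrt(13),sqrt(15 )  ,  sqrt(19),11.33 , 25,32,46,77 ]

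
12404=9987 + 2417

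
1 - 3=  - 2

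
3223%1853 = 1370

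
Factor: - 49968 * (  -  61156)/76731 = 1018614336/25577 = 2^6*3^1*347^1 * 15289^1*25577^(- 1) 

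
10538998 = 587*17954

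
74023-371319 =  - 297296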